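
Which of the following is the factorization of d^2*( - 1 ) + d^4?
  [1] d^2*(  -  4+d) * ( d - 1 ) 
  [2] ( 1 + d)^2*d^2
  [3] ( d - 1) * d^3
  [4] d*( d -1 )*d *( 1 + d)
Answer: 4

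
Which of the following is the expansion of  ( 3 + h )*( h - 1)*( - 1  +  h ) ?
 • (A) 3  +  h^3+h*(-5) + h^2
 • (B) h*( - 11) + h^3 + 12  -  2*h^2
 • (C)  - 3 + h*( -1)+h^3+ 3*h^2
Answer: A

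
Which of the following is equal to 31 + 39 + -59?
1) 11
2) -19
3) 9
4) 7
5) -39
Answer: 1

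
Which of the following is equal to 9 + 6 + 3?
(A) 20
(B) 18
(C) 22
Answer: B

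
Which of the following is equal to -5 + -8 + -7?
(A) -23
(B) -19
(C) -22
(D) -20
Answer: D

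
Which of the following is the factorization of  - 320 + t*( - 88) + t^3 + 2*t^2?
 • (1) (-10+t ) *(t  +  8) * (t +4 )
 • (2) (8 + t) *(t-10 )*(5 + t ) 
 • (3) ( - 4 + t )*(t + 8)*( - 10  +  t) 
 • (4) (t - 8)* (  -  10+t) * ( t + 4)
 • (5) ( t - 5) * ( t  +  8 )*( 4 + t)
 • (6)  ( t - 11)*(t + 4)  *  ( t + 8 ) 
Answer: 1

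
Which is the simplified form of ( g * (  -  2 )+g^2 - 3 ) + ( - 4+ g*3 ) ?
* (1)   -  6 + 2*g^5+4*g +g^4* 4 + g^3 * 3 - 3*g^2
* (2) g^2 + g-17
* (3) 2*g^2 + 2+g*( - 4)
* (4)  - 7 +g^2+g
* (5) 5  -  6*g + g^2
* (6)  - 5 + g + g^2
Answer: 4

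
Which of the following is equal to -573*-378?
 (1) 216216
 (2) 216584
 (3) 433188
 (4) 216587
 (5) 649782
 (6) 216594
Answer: 6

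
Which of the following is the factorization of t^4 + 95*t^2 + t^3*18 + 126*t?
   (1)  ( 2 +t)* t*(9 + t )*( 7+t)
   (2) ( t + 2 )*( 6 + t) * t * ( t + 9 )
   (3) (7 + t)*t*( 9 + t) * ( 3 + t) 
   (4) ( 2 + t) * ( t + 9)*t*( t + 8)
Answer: 1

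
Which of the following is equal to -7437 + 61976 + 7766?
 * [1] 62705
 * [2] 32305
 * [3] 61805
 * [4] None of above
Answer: 4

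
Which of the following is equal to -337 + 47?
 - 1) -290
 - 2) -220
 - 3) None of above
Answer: 1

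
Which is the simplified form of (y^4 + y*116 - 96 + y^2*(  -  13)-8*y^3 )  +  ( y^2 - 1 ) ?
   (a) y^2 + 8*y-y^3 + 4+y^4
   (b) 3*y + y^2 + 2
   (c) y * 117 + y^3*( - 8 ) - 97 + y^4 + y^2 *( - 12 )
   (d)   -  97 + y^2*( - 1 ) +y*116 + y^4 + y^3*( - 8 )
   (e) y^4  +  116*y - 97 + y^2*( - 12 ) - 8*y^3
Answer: e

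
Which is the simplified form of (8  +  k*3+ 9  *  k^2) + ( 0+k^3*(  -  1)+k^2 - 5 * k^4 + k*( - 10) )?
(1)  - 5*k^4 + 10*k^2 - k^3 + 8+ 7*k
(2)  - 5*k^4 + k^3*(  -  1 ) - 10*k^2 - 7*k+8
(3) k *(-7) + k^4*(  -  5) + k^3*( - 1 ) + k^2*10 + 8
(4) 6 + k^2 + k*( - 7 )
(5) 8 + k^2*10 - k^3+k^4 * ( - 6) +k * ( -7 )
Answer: 3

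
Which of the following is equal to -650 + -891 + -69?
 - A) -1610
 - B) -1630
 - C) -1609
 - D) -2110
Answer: A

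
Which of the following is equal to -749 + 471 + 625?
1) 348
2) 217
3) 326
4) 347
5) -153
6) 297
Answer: 4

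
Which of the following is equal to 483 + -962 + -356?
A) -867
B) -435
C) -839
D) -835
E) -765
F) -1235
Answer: D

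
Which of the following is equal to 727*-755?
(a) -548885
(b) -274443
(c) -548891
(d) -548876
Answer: a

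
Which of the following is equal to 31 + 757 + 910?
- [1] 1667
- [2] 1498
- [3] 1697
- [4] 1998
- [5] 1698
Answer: 5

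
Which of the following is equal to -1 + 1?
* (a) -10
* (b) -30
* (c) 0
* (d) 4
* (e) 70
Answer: c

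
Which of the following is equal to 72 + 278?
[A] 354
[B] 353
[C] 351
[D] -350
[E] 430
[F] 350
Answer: F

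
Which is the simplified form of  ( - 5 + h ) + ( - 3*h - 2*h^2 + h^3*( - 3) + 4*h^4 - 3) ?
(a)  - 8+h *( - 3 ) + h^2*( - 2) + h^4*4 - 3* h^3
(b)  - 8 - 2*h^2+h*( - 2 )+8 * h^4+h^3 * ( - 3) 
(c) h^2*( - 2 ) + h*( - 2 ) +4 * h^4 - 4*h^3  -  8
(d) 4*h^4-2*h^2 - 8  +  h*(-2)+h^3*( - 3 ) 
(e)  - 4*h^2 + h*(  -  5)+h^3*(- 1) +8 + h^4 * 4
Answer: d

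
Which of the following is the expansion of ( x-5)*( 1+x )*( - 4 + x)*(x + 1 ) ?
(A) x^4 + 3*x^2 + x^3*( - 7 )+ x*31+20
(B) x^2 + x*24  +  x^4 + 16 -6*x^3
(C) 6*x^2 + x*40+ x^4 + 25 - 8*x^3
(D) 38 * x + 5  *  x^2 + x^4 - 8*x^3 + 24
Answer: A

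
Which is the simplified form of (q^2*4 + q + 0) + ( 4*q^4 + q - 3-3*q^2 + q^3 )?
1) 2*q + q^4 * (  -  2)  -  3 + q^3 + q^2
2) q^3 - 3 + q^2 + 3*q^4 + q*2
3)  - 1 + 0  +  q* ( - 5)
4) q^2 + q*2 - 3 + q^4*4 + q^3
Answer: 4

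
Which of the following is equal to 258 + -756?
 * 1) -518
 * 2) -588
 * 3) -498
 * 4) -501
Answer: 3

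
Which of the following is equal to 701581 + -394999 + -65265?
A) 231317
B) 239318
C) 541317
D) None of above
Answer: D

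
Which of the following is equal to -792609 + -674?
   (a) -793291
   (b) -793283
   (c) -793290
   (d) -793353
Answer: b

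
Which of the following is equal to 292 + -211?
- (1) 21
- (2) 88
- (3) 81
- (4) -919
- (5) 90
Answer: 3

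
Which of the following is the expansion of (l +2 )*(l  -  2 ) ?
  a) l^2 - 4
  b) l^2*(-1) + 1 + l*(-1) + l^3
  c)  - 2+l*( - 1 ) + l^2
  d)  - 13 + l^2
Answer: a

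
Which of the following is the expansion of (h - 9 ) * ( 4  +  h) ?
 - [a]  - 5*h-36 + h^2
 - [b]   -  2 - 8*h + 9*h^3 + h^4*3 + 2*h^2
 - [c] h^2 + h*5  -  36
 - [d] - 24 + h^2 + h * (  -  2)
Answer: a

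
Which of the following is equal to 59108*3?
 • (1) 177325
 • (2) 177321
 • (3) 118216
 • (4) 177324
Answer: 4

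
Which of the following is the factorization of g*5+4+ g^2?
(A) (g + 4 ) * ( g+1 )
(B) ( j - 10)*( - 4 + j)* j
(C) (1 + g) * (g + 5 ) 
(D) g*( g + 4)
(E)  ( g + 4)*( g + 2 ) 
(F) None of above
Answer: A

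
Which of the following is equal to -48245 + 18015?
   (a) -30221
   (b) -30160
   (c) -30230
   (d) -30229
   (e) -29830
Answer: c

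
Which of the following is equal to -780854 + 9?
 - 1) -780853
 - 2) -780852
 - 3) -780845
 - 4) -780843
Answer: 3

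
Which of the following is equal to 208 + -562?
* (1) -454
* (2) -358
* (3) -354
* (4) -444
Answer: 3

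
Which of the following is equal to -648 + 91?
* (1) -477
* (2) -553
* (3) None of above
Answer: 3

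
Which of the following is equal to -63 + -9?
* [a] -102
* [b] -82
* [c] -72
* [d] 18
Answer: c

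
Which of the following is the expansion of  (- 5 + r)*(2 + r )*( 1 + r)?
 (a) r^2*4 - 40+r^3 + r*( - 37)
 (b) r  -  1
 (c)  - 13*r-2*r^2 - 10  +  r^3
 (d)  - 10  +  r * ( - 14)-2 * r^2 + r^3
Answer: c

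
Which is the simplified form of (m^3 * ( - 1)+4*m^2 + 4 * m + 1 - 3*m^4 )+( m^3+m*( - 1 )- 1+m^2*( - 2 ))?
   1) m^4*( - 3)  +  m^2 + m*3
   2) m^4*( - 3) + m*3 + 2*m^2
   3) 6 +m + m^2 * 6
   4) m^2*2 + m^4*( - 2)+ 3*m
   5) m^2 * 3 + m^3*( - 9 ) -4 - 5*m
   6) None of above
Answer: 2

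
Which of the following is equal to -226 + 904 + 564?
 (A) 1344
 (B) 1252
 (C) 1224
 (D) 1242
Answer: D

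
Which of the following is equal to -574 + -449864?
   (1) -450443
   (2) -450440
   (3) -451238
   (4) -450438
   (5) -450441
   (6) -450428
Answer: 4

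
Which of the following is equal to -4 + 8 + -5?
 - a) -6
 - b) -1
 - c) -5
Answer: b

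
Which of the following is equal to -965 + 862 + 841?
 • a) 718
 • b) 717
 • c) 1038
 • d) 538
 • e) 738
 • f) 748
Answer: e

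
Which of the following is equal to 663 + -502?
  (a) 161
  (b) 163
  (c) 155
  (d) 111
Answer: a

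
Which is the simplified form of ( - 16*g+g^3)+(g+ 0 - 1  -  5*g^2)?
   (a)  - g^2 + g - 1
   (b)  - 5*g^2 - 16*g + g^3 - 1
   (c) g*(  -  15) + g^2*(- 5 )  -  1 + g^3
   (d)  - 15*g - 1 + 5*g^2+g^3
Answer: c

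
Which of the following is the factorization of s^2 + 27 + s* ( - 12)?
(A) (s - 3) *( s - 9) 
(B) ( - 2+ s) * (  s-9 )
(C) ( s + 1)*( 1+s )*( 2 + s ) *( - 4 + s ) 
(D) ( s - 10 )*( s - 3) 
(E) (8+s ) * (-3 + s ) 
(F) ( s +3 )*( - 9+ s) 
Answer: A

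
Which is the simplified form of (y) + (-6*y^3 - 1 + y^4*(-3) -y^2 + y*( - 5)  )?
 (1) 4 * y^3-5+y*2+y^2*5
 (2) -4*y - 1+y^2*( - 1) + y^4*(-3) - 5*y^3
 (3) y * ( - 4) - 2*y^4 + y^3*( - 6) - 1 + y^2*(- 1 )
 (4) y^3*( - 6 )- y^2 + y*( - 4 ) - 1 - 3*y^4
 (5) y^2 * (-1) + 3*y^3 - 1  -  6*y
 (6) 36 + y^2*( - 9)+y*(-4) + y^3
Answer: 4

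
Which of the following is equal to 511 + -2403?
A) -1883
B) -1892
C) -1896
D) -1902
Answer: B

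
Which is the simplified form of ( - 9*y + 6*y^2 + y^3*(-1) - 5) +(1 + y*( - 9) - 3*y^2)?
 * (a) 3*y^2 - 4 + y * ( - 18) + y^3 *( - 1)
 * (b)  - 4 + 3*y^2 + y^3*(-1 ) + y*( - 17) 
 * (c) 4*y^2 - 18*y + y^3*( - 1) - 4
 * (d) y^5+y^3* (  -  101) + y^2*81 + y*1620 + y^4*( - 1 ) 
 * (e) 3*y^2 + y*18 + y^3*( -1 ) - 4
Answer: a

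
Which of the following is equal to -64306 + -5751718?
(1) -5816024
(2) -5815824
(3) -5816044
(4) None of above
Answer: 1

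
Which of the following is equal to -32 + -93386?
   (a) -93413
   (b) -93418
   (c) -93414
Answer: b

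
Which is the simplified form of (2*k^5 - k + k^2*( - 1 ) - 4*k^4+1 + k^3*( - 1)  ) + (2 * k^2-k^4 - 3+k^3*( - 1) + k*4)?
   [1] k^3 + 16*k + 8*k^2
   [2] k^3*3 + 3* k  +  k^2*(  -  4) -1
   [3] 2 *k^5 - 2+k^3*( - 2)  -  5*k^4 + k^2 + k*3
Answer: 3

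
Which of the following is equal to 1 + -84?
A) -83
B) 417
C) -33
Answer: A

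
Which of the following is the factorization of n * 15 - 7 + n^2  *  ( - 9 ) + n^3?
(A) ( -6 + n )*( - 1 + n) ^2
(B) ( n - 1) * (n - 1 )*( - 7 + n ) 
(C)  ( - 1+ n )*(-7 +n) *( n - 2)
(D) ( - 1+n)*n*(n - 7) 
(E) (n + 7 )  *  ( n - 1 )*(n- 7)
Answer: B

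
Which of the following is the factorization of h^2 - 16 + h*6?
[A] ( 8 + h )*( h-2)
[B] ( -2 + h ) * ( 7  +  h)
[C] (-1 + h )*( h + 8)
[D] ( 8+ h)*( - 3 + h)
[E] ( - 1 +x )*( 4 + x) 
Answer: A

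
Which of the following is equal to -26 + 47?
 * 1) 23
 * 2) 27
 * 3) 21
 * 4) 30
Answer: 3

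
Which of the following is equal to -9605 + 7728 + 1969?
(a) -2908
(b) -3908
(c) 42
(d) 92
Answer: d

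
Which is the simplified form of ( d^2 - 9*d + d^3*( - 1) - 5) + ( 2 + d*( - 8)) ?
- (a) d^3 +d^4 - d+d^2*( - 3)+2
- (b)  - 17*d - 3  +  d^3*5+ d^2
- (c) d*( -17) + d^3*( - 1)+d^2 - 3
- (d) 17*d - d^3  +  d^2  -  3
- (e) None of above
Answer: c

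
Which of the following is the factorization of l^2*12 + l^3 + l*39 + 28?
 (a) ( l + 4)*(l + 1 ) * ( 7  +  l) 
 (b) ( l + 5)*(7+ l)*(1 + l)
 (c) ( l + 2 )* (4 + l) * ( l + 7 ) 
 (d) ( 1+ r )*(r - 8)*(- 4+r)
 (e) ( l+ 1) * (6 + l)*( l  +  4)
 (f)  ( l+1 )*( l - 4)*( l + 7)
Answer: a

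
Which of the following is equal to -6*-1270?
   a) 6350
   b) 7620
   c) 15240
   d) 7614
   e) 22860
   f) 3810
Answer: b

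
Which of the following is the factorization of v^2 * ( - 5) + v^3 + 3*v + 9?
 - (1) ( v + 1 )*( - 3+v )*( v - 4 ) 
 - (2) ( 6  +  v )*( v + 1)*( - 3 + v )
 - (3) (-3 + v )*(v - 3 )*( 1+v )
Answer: 3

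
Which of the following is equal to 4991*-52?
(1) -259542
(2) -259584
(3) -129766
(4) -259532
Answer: 4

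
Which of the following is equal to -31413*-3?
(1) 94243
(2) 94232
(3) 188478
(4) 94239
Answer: 4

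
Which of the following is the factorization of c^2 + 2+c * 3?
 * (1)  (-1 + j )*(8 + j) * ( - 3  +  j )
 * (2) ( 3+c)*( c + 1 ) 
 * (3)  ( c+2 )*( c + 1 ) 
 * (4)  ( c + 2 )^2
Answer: 3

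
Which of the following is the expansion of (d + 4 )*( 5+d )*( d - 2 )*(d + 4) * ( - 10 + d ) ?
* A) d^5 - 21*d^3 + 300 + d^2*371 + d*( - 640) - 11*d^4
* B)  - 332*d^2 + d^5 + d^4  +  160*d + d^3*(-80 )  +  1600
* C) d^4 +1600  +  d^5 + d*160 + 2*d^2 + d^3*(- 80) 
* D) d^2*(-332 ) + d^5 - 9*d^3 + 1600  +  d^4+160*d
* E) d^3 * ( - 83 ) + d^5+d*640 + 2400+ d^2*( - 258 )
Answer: B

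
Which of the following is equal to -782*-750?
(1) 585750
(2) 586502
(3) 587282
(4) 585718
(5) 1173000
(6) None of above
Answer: 6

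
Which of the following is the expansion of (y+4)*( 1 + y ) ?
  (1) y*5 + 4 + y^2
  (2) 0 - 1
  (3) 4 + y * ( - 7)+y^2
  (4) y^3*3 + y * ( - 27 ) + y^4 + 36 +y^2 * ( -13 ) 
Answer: 1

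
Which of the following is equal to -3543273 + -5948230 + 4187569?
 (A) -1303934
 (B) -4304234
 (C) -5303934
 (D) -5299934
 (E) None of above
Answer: C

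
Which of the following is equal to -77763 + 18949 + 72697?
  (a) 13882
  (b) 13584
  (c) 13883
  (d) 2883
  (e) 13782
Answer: c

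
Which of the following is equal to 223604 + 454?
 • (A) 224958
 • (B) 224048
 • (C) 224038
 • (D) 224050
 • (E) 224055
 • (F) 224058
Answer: F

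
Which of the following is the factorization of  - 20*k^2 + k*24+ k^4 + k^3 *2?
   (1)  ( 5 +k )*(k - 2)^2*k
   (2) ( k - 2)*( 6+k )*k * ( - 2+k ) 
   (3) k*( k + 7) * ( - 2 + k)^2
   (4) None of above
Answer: 2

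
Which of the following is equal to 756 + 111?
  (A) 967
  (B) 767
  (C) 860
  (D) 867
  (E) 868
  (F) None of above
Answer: D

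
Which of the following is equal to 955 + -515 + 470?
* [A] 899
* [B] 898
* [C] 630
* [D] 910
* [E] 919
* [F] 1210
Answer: D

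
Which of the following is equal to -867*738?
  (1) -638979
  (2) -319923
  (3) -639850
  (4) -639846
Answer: 4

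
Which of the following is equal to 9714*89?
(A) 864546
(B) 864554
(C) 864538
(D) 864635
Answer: A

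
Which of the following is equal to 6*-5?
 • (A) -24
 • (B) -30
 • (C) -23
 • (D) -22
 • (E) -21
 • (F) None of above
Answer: B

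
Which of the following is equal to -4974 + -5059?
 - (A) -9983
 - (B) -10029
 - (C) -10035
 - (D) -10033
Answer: D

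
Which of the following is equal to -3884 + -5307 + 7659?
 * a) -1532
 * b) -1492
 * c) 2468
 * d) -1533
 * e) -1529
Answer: a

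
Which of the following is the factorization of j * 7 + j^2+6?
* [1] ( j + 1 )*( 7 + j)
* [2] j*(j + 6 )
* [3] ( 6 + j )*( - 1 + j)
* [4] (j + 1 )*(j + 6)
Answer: 4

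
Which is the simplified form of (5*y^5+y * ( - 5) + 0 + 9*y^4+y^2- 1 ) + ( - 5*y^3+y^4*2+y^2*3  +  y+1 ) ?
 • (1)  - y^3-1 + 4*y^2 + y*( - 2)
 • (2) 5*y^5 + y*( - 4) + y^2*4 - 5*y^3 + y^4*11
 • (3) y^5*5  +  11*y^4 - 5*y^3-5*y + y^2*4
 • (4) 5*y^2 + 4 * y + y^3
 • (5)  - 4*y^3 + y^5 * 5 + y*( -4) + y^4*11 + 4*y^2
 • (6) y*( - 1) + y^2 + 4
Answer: 2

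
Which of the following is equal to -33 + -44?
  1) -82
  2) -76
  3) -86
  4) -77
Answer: 4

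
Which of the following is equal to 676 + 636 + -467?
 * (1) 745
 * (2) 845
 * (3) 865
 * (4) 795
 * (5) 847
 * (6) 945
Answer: 2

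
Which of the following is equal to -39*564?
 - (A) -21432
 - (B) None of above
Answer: B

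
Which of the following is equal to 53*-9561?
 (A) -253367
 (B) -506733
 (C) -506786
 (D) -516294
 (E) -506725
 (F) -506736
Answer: B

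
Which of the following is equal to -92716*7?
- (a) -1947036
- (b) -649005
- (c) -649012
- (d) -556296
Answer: c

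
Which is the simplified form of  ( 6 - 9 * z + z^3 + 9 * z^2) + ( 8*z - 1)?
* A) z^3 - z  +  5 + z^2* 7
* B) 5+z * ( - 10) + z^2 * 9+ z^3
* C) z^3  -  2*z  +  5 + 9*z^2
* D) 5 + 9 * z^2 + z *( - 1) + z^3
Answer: D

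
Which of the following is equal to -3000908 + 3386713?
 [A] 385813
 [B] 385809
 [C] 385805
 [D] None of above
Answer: C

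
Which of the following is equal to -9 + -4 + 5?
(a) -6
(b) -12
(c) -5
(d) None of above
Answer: d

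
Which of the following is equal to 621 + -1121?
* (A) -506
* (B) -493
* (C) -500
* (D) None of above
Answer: C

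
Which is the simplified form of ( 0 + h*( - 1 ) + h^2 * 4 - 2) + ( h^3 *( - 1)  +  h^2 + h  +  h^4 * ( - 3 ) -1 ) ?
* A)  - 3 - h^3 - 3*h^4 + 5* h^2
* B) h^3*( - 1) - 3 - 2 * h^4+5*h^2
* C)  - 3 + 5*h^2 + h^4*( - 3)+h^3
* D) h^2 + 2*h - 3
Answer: A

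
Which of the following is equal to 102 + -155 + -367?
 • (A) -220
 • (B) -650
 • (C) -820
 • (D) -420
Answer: D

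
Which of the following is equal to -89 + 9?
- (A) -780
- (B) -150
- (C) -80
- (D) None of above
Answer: C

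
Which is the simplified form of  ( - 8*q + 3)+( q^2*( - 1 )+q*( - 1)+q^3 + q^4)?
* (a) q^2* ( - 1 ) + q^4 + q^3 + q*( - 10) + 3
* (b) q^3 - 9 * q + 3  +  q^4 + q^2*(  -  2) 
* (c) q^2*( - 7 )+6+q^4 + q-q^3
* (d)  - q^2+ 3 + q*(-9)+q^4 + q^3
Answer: d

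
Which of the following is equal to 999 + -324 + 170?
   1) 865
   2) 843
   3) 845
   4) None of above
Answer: 3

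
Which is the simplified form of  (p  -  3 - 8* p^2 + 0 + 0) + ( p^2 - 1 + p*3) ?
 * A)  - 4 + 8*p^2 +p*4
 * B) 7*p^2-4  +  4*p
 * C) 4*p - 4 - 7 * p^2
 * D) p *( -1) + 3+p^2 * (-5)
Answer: C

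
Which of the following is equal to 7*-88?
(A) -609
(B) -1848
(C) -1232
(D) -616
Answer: D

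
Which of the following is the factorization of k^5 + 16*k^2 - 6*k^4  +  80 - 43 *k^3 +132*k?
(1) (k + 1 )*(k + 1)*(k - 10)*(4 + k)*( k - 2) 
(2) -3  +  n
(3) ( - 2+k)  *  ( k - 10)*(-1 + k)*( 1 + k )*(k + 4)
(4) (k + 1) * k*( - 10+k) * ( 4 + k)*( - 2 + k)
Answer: 1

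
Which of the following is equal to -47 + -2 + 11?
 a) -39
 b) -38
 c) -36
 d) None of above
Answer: b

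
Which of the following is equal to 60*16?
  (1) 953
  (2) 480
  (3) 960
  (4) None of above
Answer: 3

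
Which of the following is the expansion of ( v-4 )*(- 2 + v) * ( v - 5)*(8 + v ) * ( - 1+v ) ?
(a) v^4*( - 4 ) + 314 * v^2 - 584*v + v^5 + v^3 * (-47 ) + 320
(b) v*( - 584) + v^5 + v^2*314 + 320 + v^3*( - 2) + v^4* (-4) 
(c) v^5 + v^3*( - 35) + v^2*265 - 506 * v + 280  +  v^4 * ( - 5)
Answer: a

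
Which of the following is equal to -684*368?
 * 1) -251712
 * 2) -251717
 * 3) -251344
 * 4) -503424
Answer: 1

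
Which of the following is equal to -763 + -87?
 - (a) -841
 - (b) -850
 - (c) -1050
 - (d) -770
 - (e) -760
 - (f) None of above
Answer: b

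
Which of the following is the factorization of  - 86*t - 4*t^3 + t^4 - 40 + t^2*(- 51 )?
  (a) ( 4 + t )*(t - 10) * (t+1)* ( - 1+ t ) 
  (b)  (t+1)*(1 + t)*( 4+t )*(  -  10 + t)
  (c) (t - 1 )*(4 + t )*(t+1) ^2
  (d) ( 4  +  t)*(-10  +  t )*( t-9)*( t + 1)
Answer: b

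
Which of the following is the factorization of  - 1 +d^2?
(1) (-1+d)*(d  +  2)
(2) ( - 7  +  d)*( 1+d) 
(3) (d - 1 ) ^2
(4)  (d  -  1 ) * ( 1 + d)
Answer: 4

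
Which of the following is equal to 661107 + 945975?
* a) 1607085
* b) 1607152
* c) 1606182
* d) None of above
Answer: d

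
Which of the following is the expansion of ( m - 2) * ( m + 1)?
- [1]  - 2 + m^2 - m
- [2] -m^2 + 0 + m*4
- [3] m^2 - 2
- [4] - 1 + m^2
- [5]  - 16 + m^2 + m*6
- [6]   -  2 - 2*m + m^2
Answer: 1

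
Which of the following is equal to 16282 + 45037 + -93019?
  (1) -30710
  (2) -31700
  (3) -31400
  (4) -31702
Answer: 2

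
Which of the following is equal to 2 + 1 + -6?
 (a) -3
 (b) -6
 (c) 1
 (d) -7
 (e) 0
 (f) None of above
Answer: a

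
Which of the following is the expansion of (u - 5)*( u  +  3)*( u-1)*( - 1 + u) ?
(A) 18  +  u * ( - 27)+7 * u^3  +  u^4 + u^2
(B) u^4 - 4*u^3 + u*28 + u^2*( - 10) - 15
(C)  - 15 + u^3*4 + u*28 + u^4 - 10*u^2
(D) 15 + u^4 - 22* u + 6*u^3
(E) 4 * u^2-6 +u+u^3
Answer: B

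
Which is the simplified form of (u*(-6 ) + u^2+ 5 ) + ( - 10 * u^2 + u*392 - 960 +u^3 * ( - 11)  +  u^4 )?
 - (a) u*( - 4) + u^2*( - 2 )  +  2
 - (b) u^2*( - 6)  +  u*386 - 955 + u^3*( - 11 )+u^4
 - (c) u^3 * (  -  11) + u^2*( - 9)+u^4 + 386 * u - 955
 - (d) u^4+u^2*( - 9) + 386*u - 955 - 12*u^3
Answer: c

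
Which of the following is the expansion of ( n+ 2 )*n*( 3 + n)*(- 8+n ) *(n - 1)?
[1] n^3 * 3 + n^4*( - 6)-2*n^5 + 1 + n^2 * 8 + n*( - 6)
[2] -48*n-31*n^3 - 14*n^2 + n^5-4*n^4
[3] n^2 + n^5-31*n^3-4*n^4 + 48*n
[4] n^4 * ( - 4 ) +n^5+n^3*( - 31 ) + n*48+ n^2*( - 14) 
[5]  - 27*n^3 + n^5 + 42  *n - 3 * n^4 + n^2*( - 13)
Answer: 4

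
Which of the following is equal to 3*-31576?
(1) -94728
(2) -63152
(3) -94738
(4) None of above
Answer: 1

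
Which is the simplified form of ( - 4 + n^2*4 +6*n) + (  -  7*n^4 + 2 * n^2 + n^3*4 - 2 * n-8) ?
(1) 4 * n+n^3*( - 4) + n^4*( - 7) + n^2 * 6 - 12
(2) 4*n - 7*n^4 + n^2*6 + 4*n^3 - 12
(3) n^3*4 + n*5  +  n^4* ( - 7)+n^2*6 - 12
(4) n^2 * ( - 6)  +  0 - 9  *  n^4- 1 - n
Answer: 2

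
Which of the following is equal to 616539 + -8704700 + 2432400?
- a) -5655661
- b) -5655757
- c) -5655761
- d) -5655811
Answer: c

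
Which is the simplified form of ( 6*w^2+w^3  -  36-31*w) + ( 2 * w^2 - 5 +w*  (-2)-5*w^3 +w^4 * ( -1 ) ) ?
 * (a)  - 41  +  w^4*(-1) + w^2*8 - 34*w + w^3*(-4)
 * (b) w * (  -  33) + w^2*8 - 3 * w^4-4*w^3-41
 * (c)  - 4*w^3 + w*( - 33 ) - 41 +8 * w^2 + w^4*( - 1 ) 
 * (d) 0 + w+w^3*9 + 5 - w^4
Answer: c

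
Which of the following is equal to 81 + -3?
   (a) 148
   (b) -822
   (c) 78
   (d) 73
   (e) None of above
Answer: c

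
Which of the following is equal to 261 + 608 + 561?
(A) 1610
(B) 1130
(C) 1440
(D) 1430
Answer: D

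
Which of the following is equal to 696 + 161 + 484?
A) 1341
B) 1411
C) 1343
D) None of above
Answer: A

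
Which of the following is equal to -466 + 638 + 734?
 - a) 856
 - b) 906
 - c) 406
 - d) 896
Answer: b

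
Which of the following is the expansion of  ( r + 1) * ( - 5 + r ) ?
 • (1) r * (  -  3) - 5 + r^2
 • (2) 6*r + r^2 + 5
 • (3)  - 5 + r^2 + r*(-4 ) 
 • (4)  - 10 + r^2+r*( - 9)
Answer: 3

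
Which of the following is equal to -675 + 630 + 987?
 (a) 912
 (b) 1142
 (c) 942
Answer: c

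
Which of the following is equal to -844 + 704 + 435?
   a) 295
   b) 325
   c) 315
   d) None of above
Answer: a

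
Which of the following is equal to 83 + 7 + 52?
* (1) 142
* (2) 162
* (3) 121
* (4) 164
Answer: 1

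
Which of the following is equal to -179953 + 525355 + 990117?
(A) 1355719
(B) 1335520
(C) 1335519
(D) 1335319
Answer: C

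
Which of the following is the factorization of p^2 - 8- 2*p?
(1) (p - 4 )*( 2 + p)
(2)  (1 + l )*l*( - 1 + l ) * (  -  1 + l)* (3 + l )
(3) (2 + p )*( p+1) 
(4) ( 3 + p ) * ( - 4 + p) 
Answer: 1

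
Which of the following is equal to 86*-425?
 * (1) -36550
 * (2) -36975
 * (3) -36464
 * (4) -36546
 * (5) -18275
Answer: 1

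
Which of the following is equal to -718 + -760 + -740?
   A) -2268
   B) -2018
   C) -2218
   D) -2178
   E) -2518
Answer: C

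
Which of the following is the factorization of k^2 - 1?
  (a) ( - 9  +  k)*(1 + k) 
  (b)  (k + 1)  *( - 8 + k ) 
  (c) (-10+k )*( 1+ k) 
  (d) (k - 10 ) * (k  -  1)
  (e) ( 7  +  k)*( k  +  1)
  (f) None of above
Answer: f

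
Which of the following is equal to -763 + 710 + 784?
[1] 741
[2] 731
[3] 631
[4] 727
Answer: 2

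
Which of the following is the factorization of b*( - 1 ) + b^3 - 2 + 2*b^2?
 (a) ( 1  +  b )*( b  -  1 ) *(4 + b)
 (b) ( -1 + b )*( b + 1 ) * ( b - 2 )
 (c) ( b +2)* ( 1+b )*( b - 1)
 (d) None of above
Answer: c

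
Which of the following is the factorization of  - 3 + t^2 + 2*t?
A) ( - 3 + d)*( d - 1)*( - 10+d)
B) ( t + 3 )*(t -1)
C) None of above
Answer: B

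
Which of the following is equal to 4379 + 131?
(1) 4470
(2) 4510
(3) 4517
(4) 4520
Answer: 2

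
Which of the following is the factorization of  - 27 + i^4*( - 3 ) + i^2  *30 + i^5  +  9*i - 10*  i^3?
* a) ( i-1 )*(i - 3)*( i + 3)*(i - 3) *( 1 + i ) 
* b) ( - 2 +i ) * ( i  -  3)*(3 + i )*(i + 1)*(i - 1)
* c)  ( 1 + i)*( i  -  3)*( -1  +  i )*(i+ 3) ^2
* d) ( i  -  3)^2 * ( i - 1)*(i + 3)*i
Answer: a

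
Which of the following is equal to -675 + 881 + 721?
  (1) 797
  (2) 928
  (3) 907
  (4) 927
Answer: 4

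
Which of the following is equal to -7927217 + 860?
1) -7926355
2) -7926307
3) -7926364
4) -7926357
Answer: 4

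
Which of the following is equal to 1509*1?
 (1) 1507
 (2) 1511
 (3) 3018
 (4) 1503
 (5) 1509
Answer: 5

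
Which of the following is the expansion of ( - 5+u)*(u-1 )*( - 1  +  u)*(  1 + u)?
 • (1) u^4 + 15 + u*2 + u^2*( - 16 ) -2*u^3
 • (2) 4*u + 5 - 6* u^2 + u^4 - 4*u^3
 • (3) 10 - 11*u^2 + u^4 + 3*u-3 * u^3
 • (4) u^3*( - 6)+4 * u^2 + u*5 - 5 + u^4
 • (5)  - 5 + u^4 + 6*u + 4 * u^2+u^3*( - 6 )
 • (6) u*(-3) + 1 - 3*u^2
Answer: 5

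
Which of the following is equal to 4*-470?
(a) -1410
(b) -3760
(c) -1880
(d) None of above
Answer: c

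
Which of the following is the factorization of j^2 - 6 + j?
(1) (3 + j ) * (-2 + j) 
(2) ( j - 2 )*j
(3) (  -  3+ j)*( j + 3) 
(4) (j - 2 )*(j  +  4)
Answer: 1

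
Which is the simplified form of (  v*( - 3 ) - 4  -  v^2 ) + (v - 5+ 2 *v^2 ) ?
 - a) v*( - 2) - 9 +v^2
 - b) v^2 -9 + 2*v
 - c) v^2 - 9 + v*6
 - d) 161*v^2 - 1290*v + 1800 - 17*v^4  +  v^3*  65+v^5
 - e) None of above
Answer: a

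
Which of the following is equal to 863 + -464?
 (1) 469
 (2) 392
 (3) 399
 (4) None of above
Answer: 3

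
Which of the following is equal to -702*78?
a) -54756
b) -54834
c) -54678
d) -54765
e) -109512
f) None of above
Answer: a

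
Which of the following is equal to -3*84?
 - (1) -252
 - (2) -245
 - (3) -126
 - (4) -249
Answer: 1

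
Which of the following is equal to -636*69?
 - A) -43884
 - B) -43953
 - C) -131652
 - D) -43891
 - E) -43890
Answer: A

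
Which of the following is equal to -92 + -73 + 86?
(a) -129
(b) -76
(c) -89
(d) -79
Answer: d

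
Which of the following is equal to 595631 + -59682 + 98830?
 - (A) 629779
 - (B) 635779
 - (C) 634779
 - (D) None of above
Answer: C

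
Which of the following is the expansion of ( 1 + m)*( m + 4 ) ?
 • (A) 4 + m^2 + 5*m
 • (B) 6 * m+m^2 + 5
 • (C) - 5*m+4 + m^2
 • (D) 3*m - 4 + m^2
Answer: A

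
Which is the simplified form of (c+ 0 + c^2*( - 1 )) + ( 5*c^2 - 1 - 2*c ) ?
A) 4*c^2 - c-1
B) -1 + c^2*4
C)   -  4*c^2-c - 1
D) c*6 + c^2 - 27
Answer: A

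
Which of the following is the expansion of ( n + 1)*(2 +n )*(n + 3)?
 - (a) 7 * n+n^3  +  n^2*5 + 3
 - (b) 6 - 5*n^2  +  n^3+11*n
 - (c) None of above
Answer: c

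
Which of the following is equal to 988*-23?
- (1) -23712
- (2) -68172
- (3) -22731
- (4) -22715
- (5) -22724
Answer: 5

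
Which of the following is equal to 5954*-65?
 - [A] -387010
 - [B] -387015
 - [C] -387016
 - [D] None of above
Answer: A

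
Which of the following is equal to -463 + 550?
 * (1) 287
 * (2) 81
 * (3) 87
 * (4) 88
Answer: 3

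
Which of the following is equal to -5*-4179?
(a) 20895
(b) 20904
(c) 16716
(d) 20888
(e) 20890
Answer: a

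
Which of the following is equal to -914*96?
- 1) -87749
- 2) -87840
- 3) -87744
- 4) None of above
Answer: 3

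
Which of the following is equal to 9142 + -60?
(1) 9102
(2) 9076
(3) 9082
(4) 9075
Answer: 3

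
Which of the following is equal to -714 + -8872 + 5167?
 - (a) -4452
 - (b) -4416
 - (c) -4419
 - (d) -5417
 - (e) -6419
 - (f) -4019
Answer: c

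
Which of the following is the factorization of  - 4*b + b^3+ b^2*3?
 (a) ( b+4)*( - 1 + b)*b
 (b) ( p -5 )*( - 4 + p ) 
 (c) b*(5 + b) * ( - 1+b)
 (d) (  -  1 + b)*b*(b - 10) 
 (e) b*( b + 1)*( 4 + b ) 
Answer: a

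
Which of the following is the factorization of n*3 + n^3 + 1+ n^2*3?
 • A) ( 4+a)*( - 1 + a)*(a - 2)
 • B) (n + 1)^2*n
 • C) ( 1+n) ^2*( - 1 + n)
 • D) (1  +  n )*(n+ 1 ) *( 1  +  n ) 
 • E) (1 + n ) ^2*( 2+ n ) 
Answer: D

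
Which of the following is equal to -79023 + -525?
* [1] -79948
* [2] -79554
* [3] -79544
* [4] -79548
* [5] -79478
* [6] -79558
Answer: 4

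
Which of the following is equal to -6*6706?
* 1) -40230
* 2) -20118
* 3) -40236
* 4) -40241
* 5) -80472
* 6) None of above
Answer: 3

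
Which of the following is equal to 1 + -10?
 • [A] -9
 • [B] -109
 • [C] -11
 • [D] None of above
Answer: A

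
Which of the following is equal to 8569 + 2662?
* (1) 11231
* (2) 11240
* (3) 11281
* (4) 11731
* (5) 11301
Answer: 1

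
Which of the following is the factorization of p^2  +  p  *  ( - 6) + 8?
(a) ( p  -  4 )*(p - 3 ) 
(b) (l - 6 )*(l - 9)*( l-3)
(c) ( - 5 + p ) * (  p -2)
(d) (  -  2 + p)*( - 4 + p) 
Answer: d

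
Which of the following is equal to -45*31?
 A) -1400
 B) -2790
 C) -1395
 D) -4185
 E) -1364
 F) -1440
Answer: C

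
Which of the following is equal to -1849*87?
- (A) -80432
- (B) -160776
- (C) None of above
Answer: C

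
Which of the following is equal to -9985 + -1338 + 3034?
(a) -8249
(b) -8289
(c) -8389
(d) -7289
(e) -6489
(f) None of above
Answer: b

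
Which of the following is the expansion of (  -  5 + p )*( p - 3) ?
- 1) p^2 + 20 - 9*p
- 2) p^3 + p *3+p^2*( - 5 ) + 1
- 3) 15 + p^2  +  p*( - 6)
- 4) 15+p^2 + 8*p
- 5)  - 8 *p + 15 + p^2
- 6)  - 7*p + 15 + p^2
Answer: 5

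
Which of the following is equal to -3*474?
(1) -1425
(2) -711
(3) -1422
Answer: 3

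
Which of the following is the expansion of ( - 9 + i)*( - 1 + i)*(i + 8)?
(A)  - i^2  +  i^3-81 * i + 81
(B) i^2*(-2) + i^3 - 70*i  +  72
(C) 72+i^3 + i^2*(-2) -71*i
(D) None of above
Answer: C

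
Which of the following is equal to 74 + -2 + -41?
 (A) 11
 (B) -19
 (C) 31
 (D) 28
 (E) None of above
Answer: C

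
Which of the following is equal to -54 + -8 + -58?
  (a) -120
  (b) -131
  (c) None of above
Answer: a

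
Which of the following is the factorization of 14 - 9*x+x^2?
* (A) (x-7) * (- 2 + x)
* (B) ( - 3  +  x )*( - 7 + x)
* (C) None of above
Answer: A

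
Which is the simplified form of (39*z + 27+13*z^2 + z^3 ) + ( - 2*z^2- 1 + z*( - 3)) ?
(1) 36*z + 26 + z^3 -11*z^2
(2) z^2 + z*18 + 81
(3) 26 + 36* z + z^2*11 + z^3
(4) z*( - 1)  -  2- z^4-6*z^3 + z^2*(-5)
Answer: 3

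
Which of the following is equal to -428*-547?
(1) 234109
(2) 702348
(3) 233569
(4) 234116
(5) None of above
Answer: 4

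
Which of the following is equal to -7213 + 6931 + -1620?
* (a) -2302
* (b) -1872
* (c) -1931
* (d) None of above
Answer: d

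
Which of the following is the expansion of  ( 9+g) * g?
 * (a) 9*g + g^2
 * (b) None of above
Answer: a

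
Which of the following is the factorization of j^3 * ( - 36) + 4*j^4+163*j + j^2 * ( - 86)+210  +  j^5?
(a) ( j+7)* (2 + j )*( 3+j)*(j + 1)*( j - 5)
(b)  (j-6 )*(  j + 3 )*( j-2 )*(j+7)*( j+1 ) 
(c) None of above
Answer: c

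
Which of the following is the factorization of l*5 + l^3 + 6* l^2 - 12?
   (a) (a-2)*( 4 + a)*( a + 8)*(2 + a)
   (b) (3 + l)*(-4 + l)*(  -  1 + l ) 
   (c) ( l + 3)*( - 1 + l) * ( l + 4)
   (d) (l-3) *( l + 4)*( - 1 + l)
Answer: c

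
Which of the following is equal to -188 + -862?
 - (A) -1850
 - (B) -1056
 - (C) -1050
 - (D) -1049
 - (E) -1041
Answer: C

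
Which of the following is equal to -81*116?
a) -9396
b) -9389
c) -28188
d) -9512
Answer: a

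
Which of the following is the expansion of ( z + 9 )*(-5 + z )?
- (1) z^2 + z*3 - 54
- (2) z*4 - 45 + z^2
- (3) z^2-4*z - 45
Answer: 2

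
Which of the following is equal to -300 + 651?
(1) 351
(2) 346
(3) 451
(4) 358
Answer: 1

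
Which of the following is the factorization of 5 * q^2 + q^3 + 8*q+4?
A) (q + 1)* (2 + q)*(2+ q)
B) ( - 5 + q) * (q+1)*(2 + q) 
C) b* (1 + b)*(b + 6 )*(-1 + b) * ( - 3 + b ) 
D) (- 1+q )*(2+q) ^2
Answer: A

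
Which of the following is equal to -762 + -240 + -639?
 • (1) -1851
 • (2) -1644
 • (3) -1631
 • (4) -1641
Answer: 4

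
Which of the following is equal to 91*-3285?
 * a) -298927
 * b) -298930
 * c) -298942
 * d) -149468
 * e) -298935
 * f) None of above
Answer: e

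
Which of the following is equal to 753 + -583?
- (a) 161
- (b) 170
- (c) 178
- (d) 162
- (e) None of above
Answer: b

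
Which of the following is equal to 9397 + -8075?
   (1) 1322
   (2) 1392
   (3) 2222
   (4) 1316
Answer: 1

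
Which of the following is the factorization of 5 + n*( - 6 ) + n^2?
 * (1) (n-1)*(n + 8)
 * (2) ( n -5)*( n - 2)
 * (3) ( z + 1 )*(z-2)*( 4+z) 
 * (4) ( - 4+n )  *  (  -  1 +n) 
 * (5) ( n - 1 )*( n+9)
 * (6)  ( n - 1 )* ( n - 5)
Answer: 6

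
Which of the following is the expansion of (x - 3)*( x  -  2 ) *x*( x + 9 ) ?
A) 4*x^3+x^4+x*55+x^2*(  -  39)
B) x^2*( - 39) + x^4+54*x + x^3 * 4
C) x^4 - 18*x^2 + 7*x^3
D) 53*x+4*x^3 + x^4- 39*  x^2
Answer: B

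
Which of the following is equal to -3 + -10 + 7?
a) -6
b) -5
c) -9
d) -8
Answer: a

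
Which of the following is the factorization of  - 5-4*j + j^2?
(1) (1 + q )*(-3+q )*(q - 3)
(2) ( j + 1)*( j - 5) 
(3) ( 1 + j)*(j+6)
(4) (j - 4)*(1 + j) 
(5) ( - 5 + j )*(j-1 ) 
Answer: 2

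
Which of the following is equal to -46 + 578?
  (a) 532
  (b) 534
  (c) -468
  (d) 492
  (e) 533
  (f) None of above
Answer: a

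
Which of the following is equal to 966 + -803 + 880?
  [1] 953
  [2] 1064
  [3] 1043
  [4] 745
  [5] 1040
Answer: 3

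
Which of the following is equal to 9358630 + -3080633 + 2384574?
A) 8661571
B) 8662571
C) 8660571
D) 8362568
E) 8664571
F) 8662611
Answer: B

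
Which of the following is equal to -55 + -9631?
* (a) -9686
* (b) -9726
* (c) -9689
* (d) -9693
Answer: a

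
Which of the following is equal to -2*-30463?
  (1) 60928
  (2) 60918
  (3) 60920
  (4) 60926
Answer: 4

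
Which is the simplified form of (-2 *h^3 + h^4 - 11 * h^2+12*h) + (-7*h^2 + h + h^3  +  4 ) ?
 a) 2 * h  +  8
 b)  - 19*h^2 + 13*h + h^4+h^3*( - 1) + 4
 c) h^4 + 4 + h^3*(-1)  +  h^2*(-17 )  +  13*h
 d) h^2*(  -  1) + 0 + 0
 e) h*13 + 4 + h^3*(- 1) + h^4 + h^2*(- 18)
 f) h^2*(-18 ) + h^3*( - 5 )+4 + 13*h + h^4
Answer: e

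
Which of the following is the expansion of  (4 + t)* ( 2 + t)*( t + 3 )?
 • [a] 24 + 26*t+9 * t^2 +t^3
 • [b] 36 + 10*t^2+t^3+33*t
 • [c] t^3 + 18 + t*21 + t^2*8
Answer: a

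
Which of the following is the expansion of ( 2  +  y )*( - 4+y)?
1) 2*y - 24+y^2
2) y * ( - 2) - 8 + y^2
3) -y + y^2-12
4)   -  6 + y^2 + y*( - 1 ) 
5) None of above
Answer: 2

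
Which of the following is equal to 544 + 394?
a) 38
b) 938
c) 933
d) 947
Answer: b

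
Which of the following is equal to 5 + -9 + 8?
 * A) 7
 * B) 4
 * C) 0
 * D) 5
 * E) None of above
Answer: B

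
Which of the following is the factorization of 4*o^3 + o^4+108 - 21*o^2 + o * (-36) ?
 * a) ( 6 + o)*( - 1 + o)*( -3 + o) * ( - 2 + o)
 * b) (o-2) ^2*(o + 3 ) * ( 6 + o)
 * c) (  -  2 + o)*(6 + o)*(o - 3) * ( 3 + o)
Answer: c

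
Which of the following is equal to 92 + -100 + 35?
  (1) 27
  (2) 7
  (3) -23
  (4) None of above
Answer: 1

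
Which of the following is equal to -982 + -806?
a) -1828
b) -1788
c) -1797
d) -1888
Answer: b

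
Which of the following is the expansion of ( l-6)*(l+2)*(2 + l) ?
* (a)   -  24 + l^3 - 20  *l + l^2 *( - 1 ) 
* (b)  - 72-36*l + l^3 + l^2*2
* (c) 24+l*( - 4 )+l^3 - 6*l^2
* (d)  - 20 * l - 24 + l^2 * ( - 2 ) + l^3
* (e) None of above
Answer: d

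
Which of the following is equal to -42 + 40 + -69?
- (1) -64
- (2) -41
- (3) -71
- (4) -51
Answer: 3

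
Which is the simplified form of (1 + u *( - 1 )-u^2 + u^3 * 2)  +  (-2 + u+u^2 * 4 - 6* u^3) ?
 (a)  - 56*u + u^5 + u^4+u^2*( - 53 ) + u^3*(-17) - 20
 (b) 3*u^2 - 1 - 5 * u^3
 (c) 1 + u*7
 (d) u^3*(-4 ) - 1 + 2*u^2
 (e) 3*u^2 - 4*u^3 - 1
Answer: e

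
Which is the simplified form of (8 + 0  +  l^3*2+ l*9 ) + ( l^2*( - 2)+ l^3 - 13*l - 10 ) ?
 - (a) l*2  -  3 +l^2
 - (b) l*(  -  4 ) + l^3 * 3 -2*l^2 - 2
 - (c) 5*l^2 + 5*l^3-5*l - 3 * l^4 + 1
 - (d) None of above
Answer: b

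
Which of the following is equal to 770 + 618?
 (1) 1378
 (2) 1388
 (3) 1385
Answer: 2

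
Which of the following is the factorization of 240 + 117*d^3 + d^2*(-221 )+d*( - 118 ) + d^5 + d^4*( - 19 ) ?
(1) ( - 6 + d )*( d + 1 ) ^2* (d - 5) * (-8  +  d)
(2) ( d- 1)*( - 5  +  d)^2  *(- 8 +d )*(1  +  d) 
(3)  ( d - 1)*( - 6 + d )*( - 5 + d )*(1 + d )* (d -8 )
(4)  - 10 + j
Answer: 3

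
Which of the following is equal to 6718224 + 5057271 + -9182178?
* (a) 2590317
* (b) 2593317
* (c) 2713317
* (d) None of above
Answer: b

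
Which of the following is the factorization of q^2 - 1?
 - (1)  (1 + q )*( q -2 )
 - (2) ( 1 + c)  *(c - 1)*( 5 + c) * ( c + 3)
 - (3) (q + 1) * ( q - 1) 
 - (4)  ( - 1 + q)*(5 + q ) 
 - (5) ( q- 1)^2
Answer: 3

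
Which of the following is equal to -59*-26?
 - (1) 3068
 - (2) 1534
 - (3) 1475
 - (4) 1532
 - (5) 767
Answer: 2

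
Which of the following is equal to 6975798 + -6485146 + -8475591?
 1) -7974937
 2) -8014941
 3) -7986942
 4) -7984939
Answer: 4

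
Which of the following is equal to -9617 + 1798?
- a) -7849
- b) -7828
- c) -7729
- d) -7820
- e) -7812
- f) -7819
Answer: f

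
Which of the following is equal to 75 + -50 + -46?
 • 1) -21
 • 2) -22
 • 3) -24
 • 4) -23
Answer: 1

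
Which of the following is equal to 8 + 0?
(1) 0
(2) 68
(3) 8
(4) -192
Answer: 3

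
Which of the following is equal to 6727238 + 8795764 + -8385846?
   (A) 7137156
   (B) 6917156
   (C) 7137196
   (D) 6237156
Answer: A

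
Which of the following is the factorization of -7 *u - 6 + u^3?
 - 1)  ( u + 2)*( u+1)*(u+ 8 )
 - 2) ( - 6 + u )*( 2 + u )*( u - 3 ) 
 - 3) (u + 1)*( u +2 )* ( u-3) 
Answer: 3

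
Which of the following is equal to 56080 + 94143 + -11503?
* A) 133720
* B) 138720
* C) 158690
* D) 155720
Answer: B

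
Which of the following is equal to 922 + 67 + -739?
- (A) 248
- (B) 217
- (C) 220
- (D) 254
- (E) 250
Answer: E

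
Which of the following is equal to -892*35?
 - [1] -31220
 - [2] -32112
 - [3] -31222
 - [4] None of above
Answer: 1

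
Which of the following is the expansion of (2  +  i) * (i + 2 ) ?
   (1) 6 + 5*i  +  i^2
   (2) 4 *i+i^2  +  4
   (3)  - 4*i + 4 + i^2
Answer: 2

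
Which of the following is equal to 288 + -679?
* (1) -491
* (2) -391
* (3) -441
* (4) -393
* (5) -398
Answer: 2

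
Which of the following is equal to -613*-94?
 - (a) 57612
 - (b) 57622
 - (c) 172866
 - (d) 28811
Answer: b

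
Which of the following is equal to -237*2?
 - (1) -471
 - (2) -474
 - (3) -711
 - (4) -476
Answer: 2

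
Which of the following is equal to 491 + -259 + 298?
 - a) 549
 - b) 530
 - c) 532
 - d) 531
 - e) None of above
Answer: b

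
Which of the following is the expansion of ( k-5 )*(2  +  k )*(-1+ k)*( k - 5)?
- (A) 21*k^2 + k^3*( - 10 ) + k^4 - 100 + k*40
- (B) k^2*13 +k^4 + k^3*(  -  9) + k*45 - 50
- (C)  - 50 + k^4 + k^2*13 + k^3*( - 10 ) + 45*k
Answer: B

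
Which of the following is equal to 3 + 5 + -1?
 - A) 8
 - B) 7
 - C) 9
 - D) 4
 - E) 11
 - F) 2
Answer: B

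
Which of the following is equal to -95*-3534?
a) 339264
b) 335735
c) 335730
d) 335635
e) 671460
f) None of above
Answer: c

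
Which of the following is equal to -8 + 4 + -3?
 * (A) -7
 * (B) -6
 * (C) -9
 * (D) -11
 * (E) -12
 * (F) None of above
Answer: A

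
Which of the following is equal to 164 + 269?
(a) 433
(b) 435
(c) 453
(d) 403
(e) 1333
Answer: a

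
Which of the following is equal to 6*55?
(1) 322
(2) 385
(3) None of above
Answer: 3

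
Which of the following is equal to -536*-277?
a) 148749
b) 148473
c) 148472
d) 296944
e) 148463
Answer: c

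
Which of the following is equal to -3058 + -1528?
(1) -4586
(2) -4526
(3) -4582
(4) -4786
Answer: 1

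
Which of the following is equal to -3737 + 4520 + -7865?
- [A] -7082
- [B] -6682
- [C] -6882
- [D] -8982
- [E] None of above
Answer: A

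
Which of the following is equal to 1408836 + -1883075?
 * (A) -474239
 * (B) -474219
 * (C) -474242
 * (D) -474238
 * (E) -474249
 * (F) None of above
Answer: A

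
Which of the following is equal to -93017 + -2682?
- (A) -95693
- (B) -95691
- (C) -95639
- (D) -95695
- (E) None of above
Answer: E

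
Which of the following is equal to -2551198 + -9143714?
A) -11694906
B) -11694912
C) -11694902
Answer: B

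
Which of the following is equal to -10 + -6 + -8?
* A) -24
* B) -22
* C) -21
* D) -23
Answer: A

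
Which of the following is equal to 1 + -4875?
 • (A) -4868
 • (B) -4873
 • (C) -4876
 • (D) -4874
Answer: D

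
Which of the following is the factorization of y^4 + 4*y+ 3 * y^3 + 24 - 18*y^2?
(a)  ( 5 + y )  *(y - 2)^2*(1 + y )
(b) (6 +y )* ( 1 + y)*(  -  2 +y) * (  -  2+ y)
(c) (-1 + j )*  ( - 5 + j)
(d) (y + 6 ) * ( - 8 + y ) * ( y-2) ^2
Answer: b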